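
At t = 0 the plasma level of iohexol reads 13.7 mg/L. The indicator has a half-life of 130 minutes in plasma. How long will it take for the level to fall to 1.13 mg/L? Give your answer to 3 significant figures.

468 minutes

Fraction remaining = 1.13/13.7 ≈ 0.082482.
n = log₂(13.7/1.13) = ln(12.124)/ln 2 ≈ 3.5998 half-lives.
t = n × t½ = 3.5998 × 130 ≈ 467.97 minutes.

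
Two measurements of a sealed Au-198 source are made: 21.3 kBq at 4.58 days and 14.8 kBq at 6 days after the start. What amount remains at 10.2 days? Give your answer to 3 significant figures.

Over Δt = 6 − 4.58 = 1.42 days, the level fell by a factor of 21.3/14.8 ≈ 1.4392.
n = log₂(1.4392) ≈ 0.52526 half-lives, so t½ = 1.42/0.52526 ≈ 2.7034 days.
From t = 6 to t = 10.2: 14.8 × (1/2)^((10.2−6)/2.7034) ≈ 5.0418 kBq.

5.04 kBq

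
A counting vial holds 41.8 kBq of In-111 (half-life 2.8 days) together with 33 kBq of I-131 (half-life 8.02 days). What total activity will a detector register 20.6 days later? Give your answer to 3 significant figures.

5.82 kBq

In-111: 41.8 × (1/2)^(20.6/2.8) = 41.8 × (1/2)^7.3571 ≈ 0.25495 kBq.
I-131: 33 × (1/2)^(20.6/8.02) = 33 × (1/2)^2.5686 ≈ 5.5628 kBq.
Total = 0.25495 + 5.5628 ≈ 5.8178 kBq.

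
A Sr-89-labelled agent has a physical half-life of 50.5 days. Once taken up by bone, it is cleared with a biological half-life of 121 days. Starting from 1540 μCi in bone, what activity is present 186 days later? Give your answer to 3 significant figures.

41.3 μCi

1/t_eff = 1/t_phys + 1/t_biol = 1/50.5 + 1/121 = 0.028066 per day.
t_eff = 50.5 × 121 / (50.5 + 121) ≈ 35.63 days.
Remaining = 1540 × (1/2)^(186/35.63) = 1540 × (1/2)^5.2204 ≈ 41.308 μCi.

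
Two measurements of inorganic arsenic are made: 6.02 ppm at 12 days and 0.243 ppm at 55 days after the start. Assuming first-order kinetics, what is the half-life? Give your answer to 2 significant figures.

Over Δt = 55 − 12 = 43 days, the level fell by a factor of 6.02/0.243 ≈ 24.774.
n = log₂(24.774) ≈ 4.6307 half-lives, so t½ = 43/4.6307 ≈ 9.2858 days.

9.3 days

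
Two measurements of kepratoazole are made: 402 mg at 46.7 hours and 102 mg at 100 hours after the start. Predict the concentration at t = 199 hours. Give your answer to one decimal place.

Over Δt = 100 − 46.7 = 53.3 hours, the level fell by a factor of 402/102 ≈ 3.9412.
n = log₂(3.9412) ≈ 1.9786 half-lives, so t½ = 53.3/1.9786 ≈ 26.938 hours.
From t = 100 to t = 199: 102 × (1/2)^((199−100)/26.938) ≈ 7.9851 mg.

8.0 mg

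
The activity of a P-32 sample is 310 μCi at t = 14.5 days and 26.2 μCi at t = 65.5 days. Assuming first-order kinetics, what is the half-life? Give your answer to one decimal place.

Over Δt = 65.5 − 14.5 = 51 days, the level fell by a factor of 310/26.2 ≈ 11.832.
n = log₂(11.832) ≈ 3.5646 half-lives, so t½ = 51/3.5646 ≈ 14.307 days.

14.3 days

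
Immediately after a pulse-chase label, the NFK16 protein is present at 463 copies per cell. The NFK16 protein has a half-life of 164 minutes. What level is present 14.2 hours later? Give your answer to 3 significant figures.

12.6 copies per cell

Convert the elapsed time: 14.2 hours = 852 minutes.
Number of half-lives: n = 852/164 ≈ 5.1951.
Remaining = 463 × (1/2)^5.1951 = 463 × 0.027297 ≈ 12.638 copies per cell.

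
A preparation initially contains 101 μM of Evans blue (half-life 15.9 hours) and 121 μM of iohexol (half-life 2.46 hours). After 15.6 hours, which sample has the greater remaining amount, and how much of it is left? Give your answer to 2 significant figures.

Evans blue, 51 μM

Evans blue: 101 × (1/2)^0.98113 ≈ 51.165 μM.
iohexol: 121 × (1/2)^6.3415 ≈ 1.4922 μM.
Evans blue has more remaining, at ≈ 51.165 μM.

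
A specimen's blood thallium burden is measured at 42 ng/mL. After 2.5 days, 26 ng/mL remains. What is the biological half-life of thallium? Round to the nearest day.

4 days

A/A₀ = 26/42 ≈ 0.61905.
n = log₂(1.6154) ≈ 0.69188 half-lives elapsed in 2.5 days.
t½ = 2.5/0.69188 ≈ 3.6134 days.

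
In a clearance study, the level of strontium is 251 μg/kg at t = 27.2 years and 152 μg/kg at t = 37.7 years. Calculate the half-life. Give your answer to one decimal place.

14.5 years

Over Δt = 37.7 − 27.2 = 10.5 years, the level fell by a factor of 251/152 ≈ 1.6513.
n = log₂(1.6513) ≈ 0.72362 half-lives, so t½ = 10.5/0.72362 ≈ 14.51 years.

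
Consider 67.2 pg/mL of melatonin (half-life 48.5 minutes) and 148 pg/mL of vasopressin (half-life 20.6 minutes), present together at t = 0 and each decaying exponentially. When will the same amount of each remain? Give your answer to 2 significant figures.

Set 67.2·(1/2)^(t/48.5) = 148·(1/2)^(t/20.6).
Taking log₂: log₂(67.2/148) = t·(1/48.5 − 1/20.6).
log₂(0.45405) = -1.1391; 1/48.5 − 1/20.6 = -0.027925.
t = -1.1391 / -0.027925 ≈ 40.79 minutes.

41 minutes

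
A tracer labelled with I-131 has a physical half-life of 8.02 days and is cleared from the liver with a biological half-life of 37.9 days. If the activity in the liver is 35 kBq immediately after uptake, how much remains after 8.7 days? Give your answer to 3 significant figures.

14.1 kBq

1/t_eff = 1/t_phys + 1/t_biol = 1/8.02 + 1/37.9 = 0.15107 per day.
t_eff = 8.02 × 37.9 / (8.02 + 37.9) ≈ 6.6193 days.
Remaining = 35 × (1/2)^(8.7/6.6193) = 35 × (1/2)^1.3143 ≈ 14.074 kBq.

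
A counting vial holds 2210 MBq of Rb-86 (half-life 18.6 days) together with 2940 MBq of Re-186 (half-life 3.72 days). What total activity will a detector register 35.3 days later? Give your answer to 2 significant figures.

Rb-86: 2210 × (1/2)^(35.3/18.6) = 2210 × (1/2)^1.8978 ≈ 593.04 MBq.
Re-186: 2940 × (1/2)^(35.3/3.72) = 2940 × (1/2)^9.4892 ≈ 4.0907 MBq.
Total = 593.04 + 4.0907 ≈ 597.13 MBq.

600 MBq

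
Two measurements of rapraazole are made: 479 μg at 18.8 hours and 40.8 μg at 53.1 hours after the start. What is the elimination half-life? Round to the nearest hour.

10 hours

Over Δt = 53.1 − 18.8 = 34.3 hours, the level fell by a factor of 479/40.8 ≈ 11.74.
n = log₂(11.74) ≈ 3.5534 half-lives, so t½ = 34.3/3.5534 ≈ 9.6528 hours.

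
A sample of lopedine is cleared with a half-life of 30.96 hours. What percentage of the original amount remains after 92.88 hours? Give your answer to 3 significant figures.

12.5%

n = 92.88/30.96 ≈ 3 half-lives.
Fraction remaining = (1/2)^3 ≈ 0.125, i.e. 12.5%.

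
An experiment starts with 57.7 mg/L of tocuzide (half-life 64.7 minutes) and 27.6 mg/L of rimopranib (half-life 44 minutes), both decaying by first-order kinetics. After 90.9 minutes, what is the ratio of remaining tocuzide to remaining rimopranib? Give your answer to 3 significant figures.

3.31

tocuzide: 57.7 × (1/2)^(90.9/64.7) = 57.7 × (1/2)^1.4049 ≈ 21.789 mg/L.
rimopranib: 27.6 × (1/2)^(90.9/44) = 27.6 × (1/2)^2.0659 ≈ 6.5919 mg/L.
Ratio ≈ 21.789 / 6.5919 ≈ 3.3055.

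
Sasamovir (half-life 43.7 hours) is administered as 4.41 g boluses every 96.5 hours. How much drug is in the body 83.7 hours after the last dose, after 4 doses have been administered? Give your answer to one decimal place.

The 4 doses were given 373.2, 276.7, 180.2, 83.7 hours ago.
Total = 4.41·(1/2)^(373.2/43.7) + 4.41·(1/2)^(276.7/43.7) + 4.41·(1/2)^(180.2/43.7) + 4.41·(1/2)^(83.7/43.7)
      = 0.011848 + 0.054749 + 0.253 + 1.1691 ≈ 1.4887 g.

1.5 g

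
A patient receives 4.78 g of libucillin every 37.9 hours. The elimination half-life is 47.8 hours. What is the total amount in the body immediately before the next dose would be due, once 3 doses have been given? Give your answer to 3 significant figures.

5.27 g

The 3 doses were given 113.7, 75.8, 37.9 hours ago.
Total = 4.78·(1/2)^(113.7/47.8) + 4.78·(1/2)^(75.8/47.8) + 4.78·(1/2)^(37.9/47.8)
      = 0.91914 + 1.5924 + 2.759 ≈ 5.2705 g.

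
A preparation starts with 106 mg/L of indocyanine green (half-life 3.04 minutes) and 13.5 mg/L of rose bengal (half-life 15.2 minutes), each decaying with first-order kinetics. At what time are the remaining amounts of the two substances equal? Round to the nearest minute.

11 minutes

Set 106·(1/2)^(t/3.04) = 13.5·(1/2)^(t/15.2).
Taking log₂: log₂(106/13.5) = t·(1/3.04 − 1/15.2).
log₂(7.8519) = 2.973; 1/3.04 − 1/15.2 = 0.26316.
t = 2.973 / 0.26316 ≈ 11.298 minutes.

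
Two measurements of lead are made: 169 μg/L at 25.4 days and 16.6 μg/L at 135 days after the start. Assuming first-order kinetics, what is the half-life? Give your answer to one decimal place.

Over Δt = 135 − 25.4 = 109.6 days, the level fell by a factor of 169/16.6 ≈ 10.181.
n = log₂(10.181) ≈ 3.3478 half-lives, so t½ = 109.6/3.3478 ≈ 32.738 days.

32.7 days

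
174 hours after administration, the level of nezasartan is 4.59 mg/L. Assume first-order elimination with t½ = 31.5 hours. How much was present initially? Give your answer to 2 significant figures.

Number of half-lives elapsed: n = 174/31.5 ≈ 5.5238.
A₀ = A × 2^n = 4.59 × 2^5.5238 = 4.59 × 46.008 ≈ 211.18 mg/L.

210 mg/L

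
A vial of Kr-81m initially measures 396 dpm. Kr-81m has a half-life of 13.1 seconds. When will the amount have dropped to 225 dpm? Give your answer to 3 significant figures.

10.7 seconds

Fraction remaining = 225/396 ≈ 0.56818.
n = log₂(396/225) = ln(1.76)/ln 2 ≈ 0.81558 half-lives.
t = n × t½ = 0.81558 × 13.1 ≈ 10.684 seconds.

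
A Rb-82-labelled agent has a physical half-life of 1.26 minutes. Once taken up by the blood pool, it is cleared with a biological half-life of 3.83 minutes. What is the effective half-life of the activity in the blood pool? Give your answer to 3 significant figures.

0.948 minutes

1/t_eff = 1/t_phys + 1/t_biol = 1/1.26 + 1/3.83 = 1.0547 per minute.
t_eff = 1.26 × 3.83 / (1.26 + 3.83) ≈ 0.94809 minutes.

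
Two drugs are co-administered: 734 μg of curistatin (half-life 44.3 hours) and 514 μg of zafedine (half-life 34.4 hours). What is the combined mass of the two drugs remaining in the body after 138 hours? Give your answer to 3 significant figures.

117 μg

curistatin: 734 × (1/2)^(138/44.3) = 734 × (1/2)^3.1151 ≈ 84.713 μg.
zafedine: 514 × (1/2)^(138/34.4) = 514 × (1/2)^4.0116 ≈ 31.867 μg.
Total = 84.713 + 31.867 ≈ 116.58 μg.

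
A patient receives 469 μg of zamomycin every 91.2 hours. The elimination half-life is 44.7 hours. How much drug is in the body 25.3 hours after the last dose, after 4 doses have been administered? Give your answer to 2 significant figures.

The 4 doses were given 298.9, 207.7, 116.5, 25.3 hours ago.
Total = 469·(1/2)^(298.9/44.7) + 469·(1/2)^(207.7/44.7) + 469·(1/2)^(116.5/44.7) + 469·(1/2)^(25.3/44.7)
      = 4.5525 + 18.725 + 77.021 + 316.8 ≈ 417.1 μg.

420 μg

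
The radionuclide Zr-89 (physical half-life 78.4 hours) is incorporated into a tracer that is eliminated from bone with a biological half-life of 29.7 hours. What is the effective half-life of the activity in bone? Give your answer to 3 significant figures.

21.5 hours

1/t_eff = 1/t_phys + 1/t_biol = 1/78.4 + 1/29.7 = 0.046425 per hour.
t_eff = 78.4 × 29.7 / (78.4 + 29.7) ≈ 21.54 hours.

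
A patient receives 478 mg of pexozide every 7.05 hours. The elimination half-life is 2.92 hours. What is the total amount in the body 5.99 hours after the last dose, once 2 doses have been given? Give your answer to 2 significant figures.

140 mg

The 2 doses were given 13.04, 5.99 hours ago.
Total = 478·(1/2)^(13.04/2.92) + 478·(1/2)^(5.99/2.92)
      = 21.632 + 115.32 ≈ 136.95 mg.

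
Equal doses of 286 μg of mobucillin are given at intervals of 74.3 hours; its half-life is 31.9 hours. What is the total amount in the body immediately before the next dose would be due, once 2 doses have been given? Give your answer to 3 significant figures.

The 2 doses were given 148.6, 74.3 hours ago.
Total = 286·(1/2)^(148.6/31.9) + 286·(1/2)^(74.3/31.9)
      = 11.326 + 56.914 ≈ 68.24 μg.

68.2 μg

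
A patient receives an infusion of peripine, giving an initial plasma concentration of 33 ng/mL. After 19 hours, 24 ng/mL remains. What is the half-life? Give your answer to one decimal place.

A/A₀ = 24/33 ≈ 0.72727.
n = log₂(1.375) ≈ 0.45943 half-lives elapsed in 19 hours.
t½ = 19/0.45943 ≈ 41.355 hours.

41.4 hours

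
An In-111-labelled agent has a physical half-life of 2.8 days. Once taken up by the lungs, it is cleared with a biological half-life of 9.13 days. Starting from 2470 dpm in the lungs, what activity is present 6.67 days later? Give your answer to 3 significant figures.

286 dpm

1/t_eff = 1/t_phys + 1/t_biol = 1/2.8 + 1/9.13 = 0.46667 per day.
t_eff = 2.8 × 9.13 / (2.8 + 9.13) ≈ 2.1428 days.
Remaining = 2470 × (1/2)^(6.67/2.1428) = 2470 × (1/2)^3.1127 ≈ 285.55 dpm.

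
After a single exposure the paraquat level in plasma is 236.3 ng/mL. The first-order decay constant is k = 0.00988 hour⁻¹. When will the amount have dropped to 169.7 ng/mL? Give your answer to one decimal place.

t½ = ln 2 / k = 0.69315 / 0.00988 ≈ 70.157 hours.
Fraction remaining = 169.7/236.3 ≈ 0.71815.
n = log₂(236.3/169.7) = ln(1.3925)/ln 2 ≈ 0.47763 half-lives.
t = n × t½ = 0.47763 × 70.157 ≈ 33.509 hours.

33.5 hours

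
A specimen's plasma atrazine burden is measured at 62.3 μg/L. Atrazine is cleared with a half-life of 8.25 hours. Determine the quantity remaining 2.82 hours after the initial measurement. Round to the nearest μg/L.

49 μg/L

Number of half-lives: n = 2.82/8.25 ≈ 0.34182.
Remaining = 62.3 × (1/2)^0.34182 = 62.3 × 0.78905 ≈ 49.158 μg/L.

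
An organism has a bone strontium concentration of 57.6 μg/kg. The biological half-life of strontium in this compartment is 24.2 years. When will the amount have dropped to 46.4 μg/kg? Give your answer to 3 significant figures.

Fraction remaining = 46.4/57.6 ≈ 0.80556.
n = log₂(57.6/46.4) = ln(1.2414)/ln 2 ≈ 0.31194 half-lives.
t = n × t½ = 0.31194 × 24.2 ≈ 7.549 years.

7.55 years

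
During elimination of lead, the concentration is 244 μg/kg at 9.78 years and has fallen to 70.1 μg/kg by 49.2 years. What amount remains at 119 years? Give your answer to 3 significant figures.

7.70 μg/kg

Over Δt = 49.2 − 9.78 = 39.42 years, the level fell by a factor of 244/70.1 ≈ 3.4807.
n = log₂(3.4807) ≈ 1.7994 half-lives, so t½ = 39.42/1.7994 ≈ 21.907 years.
From t = 49.2 to t = 119: 70.1 × (1/2)^((119−49.2)/21.907) ≈ 7.7018 μg/kg.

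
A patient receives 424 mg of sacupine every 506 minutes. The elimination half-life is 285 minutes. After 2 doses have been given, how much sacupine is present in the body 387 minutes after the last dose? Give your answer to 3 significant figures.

The 2 doses were given 893, 387 minutes ago.
Total = 424·(1/2)^(893/285) + 424·(1/2)^(387/285)
      = 48.321 + 165.42 ≈ 213.75 mg.

214 mg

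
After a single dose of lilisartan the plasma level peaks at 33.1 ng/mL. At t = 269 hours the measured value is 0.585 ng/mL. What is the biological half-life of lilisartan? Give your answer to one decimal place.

A/A₀ = 0.585/33.1 ≈ 0.017674.
n = log₂(56.581) ≈ 5.8223 half-lives elapsed in 269 hours.
t½ = 269/5.8223 ≈ 46.202 hours.

46.2 hours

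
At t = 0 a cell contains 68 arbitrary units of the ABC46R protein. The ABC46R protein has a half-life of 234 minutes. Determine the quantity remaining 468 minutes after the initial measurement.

17 arbitrary units

Elapsed time is 2 half-lives (468/234).
Each half-life halves the amount: 68 × (1/2)^2 = 68/4 = 17 arbitrary units.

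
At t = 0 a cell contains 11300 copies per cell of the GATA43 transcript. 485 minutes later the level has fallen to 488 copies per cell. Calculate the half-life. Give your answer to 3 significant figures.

A/A₀ = 488/11300 ≈ 0.043186.
n = log₂(23.156) ≈ 4.5333 half-lives elapsed in 485 minutes.
t½ = 485/4.5333 ≈ 106.99 minutes.

107 minutes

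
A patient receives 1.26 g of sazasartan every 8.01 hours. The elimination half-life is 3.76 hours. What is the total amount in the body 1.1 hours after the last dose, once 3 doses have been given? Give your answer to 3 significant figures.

1.32 g

The 3 doses were given 17.12, 9.11, 1.1 hours ago.
Total = 1.26·(1/2)^(17.12/3.76) + 1.26·(1/2)^(9.11/3.76) + 1.26·(1/2)^(1.1/3.76)
      = 0.053669 + 0.23497 + 1.0287 ≈ 1.3174 g.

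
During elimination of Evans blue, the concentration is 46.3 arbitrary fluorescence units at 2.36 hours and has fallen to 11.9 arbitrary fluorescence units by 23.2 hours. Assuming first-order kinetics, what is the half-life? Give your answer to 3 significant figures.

10.6 hours

Over Δt = 23.2 − 2.36 = 20.84 hours, the level fell by a factor of 46.3/11.9 ≈ 3.8908.
n = log₂(3.8908) ≈ 1.9601 half-lives, so t½ = 20.84/1.9601 ≈ 10.632 hours.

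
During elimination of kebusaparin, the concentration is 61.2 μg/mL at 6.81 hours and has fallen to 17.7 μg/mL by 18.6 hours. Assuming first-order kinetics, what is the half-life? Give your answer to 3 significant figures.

6.59 hours

Over Δt = 18.6 − 6.81 = 11.79 hours, the level fell by a factor of 61.2/17.7 ≈ 3.4576.
n = log₂(3.4576) ≈ 1.7898 half-lives, so t½ = 11.79/1.7898 ≈ 6.5874 hours.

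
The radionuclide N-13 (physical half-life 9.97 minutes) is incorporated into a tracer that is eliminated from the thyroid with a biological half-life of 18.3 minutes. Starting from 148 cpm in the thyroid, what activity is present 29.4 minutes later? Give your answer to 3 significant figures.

6.29 cpm

1/t_eff = 1/t_phys + 1/t_biol = 1/9.97 + 1/18.3 = 0.15495 per minute.
t_eff = 9.97 × 18.3 / (9.97 + 18.3) ≈ 6.4539 minutes.
Remaining = 148 × (1/2)^(29.4/6.4539) = 148 × (1/2)^4.5554 ≈ 6.2943 cpm.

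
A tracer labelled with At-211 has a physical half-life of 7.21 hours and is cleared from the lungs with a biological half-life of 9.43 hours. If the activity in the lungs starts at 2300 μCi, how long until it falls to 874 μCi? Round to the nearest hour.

6 hours

1/t_eff = 1/t_phys + 1/t_biol = 1/7.21 + 1/9.43 = 0.24474 per hour.
t_eff = 7.21 × 9.43 / (7.21 + 9.43) ≈ 4.086 hours.
n = log₂(2300/874) ≈ 1.3959; t = 1.3959 × 4.086 ≈ 5.7037 hours.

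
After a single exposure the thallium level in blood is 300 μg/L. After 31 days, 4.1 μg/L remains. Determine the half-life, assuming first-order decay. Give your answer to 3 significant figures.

A/A₀ = 4.1/300 ≈ 0.013667.
n = log₂(73.171) ≈ 6.1932 half-lives elapsed in 31 days.
t½ = 31/6.1932 ≈ 5.0055 days.

5.01 days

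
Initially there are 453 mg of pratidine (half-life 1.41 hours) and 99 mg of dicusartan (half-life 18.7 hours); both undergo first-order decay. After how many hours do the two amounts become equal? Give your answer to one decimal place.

Set 453·(1/2)^(t/1.41) = 99·(1/2)^(t/18.7).
Taking log₂: log₂(453/99) = t·(1/1.41 − 1/18.7).
log₂(4.5758) = 2.194; 1/1.41 − 1/18.7 = 0.65574.
t = 2.194 / 0.65574 ≈ 3.3458 hours.

3.3 hours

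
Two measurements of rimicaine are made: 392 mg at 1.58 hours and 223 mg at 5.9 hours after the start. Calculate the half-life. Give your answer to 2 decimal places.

5.31 hours

Over Δt = 5.9 − 1.58 = 4.32 hours, the level fell by a factor of 392/223 ≈ 1.7578.
n = log₂(1.7578) ≈ 0.81381 half-lives, so t½ = 4.32/0.81381 ≈ 5.3084 hours.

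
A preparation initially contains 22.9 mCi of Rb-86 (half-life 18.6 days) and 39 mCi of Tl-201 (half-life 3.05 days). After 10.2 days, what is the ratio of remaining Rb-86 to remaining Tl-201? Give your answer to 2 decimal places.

Rb-86: 22.9 × (1/2)^(10.2/18.6) = 22.9 × (1/2)^0.54839 ≈ 15.659 mCi.
Tl-201: 39 × (1/2)^(10.2/3.05) = 39 × (1/2)^3.3443 ≈ 3.8401 mCi.
Ratio ≈ 15.659 / 3.8401 ≈ 4.0777.

4.08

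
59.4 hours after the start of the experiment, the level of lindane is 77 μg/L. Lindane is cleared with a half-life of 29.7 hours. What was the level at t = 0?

Number of half-lives elapsed: n = 59.4/29.7 ≈ 2.
A₀ = A × 2^n = 77 × 2^2 = 77 × 4 ≈ 308 μg/L.

308 μg/L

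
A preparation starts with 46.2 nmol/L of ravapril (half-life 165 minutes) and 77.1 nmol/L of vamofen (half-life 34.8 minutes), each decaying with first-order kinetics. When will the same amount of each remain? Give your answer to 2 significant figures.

Set 46.2·(1/2)^(t/165) = 77.1·(1/2)^(t/34.8).
Taking log₂: log₂(46.2/77.1) = t·(1/165 − 1/34.8).
log₂(0.59922) = -0.73884; 1/165 − 1/34.8 = -0.022675.
t = -0.73884 / -0.022675 ≈ 32.584 minutes.

33 minutes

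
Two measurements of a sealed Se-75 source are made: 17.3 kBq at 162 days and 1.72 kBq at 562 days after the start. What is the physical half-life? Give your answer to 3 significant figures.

120 days

Over Δt = 562 − 162 = 400 days, the level fell by a factor of 17.3/1.72 ≈ 10.058.
n = log₂(10.058) ≈ 3.3303 half-lives, so t½ = 400/3.3303 ≈ 120.11 days.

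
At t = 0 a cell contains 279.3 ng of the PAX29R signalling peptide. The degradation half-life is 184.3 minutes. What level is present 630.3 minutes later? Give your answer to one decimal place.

26.1 ng

Number of half-lives: n = 630.3/184.3 ≈ 3.42.
Remaining = 279.3 × (1/2)^3.42 = 279.3 × 0.09343 ≈ 26.095 ng.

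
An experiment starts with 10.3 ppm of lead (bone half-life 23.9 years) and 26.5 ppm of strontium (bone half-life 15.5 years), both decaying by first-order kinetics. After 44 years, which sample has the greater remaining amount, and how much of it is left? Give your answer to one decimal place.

strontium, 3.7 ppm

lead: 10.3 × (1/2)^1.841 ≈ 2.875 ppm.
strontium: 26.5 × (1/2)^2.8387 ≈ 3.7043 ppm.
Strontium has more remaining, at ≈ 3.7043 ppm.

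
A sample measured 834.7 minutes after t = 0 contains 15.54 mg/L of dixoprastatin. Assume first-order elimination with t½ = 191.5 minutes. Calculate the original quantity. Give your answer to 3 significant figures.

319 mg/L

Number of half-lives elapsed: n = 834.7/191.5 ≈ 4.3587.
A₀ = A × 2^n = 15.54 × 2^4.3587 = 15.54 × 20.517 ≈ 318.83 mg/L.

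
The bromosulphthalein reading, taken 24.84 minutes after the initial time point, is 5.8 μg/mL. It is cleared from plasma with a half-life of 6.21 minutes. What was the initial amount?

Number of half-lives elapsed: n = 24.84/6.21 ≈ 4.
A₀ = A × 2^n = 5.8 × 2^4 = 5.8 × 16 ≈ 92.8 μg/mL.

92.8 μg/mL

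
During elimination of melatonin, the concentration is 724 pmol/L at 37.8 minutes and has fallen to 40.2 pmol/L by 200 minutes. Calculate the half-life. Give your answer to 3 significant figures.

38.9 minutes

Over Δt = 200 − 37.8 = 162.2 minutes, the level fell by a factor of 724/40.2 ≈ 18.01.
n = log₂(18.01) ≈ 4.1707 half-lives, so t½ = 162.2/4.1707 ≈ 38.89 minutes.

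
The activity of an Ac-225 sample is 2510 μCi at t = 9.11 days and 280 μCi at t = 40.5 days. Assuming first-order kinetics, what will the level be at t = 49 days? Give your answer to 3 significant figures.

Over Δt = 40.5 − 9.11 = 31.39 days, the level fell by a factor of 2510/280 ≈ 8.9643.
n = log₂(8.9643) ≈ 3.1642 half-lives, so t½ = 31.39/3.1642 ≈ 9.9204 days.
From t = 40.5 to t = 49: 280 × (1/2)^((49−40.5)/9.9204) ≈ 154.61 μCi.

155 μCi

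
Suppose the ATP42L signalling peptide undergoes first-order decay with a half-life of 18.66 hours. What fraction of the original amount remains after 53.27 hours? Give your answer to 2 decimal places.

n = 53.27/18.66 ≈ 2.8548 half-lives.
Fraction remaining = (1/2)^2.8548 ≈ 0.13824.

0.14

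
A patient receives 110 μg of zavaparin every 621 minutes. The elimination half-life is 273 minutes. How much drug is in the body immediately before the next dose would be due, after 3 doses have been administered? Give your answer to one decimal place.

28.4 μg

The 3 doses were given 1863, 1242, 621 minutes ago.
Total = 110·(1/2)^(1863/273) + 110·(1/2)^(1242/273) + 110·(1/2)^(621/273)
      = 0.97076 + 4.6976 + 22.732 ≈ 28.4 μg.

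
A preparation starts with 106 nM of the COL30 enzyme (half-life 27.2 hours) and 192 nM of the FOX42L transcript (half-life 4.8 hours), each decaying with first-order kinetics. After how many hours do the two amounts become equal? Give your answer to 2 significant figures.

Set 106·(1/2)^(t/27.2) = 192·(1/2)^(t/4.8).
Taking log₂: log₂(106/192) = t·(1/27.2 − 1/4.8).
log₂(0.55208) = -0.85704; 1/27.2 − 1/4.8 = -0.17157.
t = -0.85704 / -0.17157 ≈ 4.9953 hours.

5.0 hours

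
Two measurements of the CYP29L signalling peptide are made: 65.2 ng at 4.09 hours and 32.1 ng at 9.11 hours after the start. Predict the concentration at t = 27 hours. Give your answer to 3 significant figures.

Over Δt = 9.11 − 4.09 = 5.02 hours, the level fell by a factor of 65.2/32.1 ≈ 2.0312.
n = log₂(2.0312) ≈ 1.0223 half-lives, so t½ = 5.02/1.0223 ≈ 4.9105 hours.
From t = 9.11 to t = 27: 32.1 × (1/2)^((27−9.11)/4.9105) ≈ 2.5691 ng.

2.57 ng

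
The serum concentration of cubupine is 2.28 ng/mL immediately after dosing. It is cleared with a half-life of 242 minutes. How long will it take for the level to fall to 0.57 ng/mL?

484 minutes

0.57/2.28 = 1/4, so 2 half-lives have elapsed.
t = 2 × 242 = 484 minutes.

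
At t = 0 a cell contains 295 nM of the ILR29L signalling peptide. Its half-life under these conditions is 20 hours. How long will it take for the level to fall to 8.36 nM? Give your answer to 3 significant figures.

Fraction remaining = 8.36/295 ≈ 0.028339.
n = log₂(295/8.36) = ln(35.287)/ln 2 ≈ 5.1411 half-lives.
t = n × t½ = 5.1411 × 20 ≈ 102.82 hours.

103 hours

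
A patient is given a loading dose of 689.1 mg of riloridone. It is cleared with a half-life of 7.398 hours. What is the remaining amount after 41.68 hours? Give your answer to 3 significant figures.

Number of half-lives: n = 41.68/7.398 ≈ 5.634.
Remaining = 689.1 × (1/2)^5.634 = 689.1 × 0.020138 ≈ 13.877 mg.

13.9 mg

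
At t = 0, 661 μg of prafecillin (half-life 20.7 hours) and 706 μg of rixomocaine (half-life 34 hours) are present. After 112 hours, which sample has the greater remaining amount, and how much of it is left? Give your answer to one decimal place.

rixomocaine, 72.0 μg

prafecillin: 661 × (1/2)^5.4106 ≈ 15.54 μg.
rixomocaine: 706 × (1/2)^3.2941 ≈ 71.974 μg.
Rixomocaine has more remaining, at ≈ 71.974 μg.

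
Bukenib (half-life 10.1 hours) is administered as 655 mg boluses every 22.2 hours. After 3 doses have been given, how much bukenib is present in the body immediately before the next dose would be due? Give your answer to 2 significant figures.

180 mg

The 3 doses were given 66.6, 44.4, 22.2 hours ago.
Total = 655·(1/2)^(66.6/10.1) + 655·(1/2)^(44.4/10.1) + 655·(1/2)^(22.2/10.1)
      = 6.78 + 31.11 + 142.75 ≈ 180.64 mg.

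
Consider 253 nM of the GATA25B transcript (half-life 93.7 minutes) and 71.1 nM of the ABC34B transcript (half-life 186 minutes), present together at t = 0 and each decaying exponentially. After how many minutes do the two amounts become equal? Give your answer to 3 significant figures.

346 minutes

Set 253·(1/2)^(t/93.7) = 71.1·(1/2)^(t/186).
Taking log₂: log₂(253/71.1) = t·(1/93.7 − 1/186).
log₂(3.5584) = 1.8312; 1/93.7 − 1/186 = 0.005296.
t = 1.8312 / 0.005296 ≈ 345.77 minutes.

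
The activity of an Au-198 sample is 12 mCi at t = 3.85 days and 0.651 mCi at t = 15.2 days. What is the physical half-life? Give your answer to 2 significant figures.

2.7 days

Over Δt = 15.2 − 3.85 = 11.35 days, the level fell by a factor of 12/0.651 ≈ 18.433.
n = log₂(18.433) ≈ 4.2042 half-lives, so t½ = 11.35/4.2042 ≈ 2.6997 days.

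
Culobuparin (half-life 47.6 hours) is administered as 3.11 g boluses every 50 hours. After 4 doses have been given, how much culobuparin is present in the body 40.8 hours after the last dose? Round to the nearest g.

3 g

The 4 doses were given 190.8, 140.8, 90.8, 40.8 hours ago.
Total = 3.11·(1/2)^(190.8/47.6) + 3.11·(1/2)^(140.8/47.6) + 3.11·(1/2)^(90.8/47.6) + 3.11·(1/2)^(40.8/47.6)
      = 0.19325 + 0.40024 + 0.82895 + 1.7169 ≈ 3.1393 g.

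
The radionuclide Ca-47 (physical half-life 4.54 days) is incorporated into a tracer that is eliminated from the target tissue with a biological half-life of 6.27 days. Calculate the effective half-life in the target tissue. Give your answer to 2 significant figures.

2.6 days

1/t_eff = 1/t_phys + 1/t_biol = 1/4.54 + 1/6.27 = 0.37975 per day.
t_eff = 4.54 × 6.27 / (4.54 + 6.27) ≈ 2.6333 days.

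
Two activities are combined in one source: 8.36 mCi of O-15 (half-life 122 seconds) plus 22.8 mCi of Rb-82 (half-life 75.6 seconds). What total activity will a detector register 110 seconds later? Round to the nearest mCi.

13 mCi

O-15: 8.36 × (1/2)^(110/122) = 8.36 × (1/2)^0.90164 ≈ 4.4749 mCi.
Rb-82: 22.8 × (1/2)^(110/75.6) = 22.8 × (1/2)^1.455 ≈ 8.3163 mCi.
Total = 4.4749 + 8.3163 ≈ 12.791 mCi.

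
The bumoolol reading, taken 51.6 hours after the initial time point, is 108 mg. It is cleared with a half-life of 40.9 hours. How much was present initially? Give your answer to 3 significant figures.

Number of half-lives elapsed: n = 51.6/40.9 ≈ 1.2616.
A₀ = A × 2^n = 108 × 2^1.2616 = 108 × 2.3976 ≈ 258.94 mg.

259 mg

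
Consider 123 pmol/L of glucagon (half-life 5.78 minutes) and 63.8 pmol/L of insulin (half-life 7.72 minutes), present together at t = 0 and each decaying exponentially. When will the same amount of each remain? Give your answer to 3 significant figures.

Set 123·(1/2)^(t/5.78) = 63.8·(1/2)^(t/7.72).
Taking log₂: log₂(123/63.8) = t·(1/5.78 − 1/7.72).
log₂(1.9279) = 0.94703; 1/5.78 − 1/7.72 = 0.043477.
t = 0.94703 / 0.043477 ≈ 21.782 minutes.

21.8 minutes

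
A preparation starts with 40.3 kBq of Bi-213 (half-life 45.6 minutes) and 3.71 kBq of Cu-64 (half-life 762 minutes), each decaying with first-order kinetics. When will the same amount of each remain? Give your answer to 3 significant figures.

Set 40.3·(1/2)^(t/45.6) = 3.71·(1/2)^(t/762).
Taking log₂: log₂(40.3/3.71) = t·(1/45.6 − 1/762).
log₂(10.863) = 3.4413; 1/45.6 − 1/762 = 0.020617.
t = 3.4413 / 0.020617 ≈ 166.91 minutes.

167 minutes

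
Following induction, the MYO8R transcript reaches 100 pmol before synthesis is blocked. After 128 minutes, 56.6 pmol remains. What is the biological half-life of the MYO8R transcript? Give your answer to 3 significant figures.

A/A₀ = 56.6/100 ≈ 0.566.
n = log₂(1.7668) ≈ 0.82113 half-lives elapsed in 128 minutes.
t½ = 128/0.82113 ≈ 155.88 minutes.

156 minutes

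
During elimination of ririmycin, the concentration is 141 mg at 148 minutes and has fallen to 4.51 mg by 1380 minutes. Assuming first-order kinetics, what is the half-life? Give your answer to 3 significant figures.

Over Δt = 1380 − 148 = 1232 minutes, the level fell by a factor of 141/4.51 ≈ 31.264.
n = log₂(31.264) ≈ 4.9664 half-lives, so t½ = 1232/4.9664 ≈ 248.07 minutes.

248 minutes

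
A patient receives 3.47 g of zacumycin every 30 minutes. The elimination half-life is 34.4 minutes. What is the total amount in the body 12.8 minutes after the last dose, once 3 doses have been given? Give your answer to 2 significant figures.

4.9 g

The 3 doses were given 72.8, 42.8, 12.8 minutes ago.
Total = 3.47·(1/2)^(72.8/34.4) + 3.47·(1/2)^(42.8/34.4) + 3.47·(1/2)^(12.8/34.4)
      = 0.80032 + 1.4648 + 2.6811 ≈ 4.9463 g.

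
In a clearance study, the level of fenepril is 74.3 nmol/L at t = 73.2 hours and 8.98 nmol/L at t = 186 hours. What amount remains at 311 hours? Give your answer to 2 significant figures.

Over Δt = 186 − 73.2 = 112.8 hours, the level fell by a factor of 74.3/8.98 ≈ 8.2739.
n = log₂(8.2739) ≈ 3.0486 half-lives, so t½ = 112.8/3.0486 ≈ 37.001 hours.
From t = 186 to t = 311: 8.98 × (1/2)^((311−186)/37.001) ≈ 0.86359 nmol/L.

0.86 nmol/L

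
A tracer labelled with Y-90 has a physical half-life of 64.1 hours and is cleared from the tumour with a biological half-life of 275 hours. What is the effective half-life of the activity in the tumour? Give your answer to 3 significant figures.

52.0 hours

1/t_eff = 1/t_phys + 1/t_biol = 1/64.1 + 1/275 = 0.019237 per hour.
t_eff = 64.1 × 275 / (64.1 + 275) ≈ 51.983 hours.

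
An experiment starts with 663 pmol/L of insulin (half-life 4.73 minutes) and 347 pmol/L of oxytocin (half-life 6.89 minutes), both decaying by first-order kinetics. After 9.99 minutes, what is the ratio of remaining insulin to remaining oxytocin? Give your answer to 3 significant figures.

1.21

insulin: 663 × (1/2)^(9.99/4.73) = 663 × (1/2)^2.1121 ≈ 153.36 pmol/L.
oxytocin: 347 × (1/2)^(9.99/6.89) = 347 × (1/2)^1.4499 ≈ 127.02 pmol/L.
Ratio ≈ 153.36 / 127.02 ≈ 1.2074.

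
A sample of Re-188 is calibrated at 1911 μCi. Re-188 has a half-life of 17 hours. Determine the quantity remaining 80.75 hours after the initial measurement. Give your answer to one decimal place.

Number of half-lives: n = 80.75/17 ≈ 4.75.
Remaining = 1911 × (1/2)^4.75 = 1911 × 0.037163 ≈ 71.018 μCi.

71.0 μCi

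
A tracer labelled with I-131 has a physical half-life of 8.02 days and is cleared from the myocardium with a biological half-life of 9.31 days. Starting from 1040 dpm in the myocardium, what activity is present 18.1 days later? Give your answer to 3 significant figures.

56.5 dpm

1/t_eff = 1/t_phys + 1/t_biol = 1/8.02 + 1/9.31 = 0.2321 per day.
t_eff = 8.02 × 9.31 / (8.02 + 9.31) ≈ 4.3085 days.
Remaining = 1040 × (1/2)^(18.1/4.3085) = 1040 × (1/2)^4.201 ≈ 56.546 dpm.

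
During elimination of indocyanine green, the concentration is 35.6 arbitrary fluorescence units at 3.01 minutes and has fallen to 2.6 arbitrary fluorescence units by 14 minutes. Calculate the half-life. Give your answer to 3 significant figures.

Over Δt = 14 − 3.01 = 10.99 minutes, the level fell by a factor of 35.6/2.6 ≈ 13.692.
n = log₂(13.692) ≈ 3.7753 half-lives, so t½ = 10.99/3.7753 ≈ 2.911 minutes.

2.91 minutes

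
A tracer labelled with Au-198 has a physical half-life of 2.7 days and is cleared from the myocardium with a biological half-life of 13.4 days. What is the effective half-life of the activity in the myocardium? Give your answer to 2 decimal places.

2.25 days

1/t_eff = 1/t_phys + 1/t_biol = 1/2.7 + 1/13.4 = 0.445 per day.
t_eff = 2.7 × 13.4 / (2.7 + 13.4) ≈ 2.2472 days.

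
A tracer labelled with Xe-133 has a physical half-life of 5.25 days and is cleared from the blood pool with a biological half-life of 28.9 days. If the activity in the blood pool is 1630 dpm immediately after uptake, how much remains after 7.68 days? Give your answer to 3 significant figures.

492 dpm

1/t_eff = 1/t_phys + 1/t_biol = 1/5.25 + 1/28.9 = 0.22508 per day.
t_eff = 5.25 × 28.9 / (5.25 + 28.9) ≈ 4.4429 days.
Remaining = 1630 × (1/2)^(7.68/4.4429) = 1630 × (1/2)^1.7286 ≈ 491.84 dpm.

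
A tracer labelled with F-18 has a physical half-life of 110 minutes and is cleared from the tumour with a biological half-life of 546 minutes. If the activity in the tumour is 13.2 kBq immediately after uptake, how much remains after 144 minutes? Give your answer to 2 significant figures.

4.4 kBq

1/t_eff = 1/t_phys + 1/t_biol = 1/110 + 1/546 = 0.010922 per minute.
t_eff = 110 × 546 / (110 + 546) ≈ 91.555 minutes.
Remaining = 13.2 × (1/2)^(144/91.555) = 13.2 × (1/2)^1.5728 ≈ 4.4372 kBq.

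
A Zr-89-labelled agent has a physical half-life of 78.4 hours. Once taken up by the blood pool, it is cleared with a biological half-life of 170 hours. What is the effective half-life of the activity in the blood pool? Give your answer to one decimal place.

1/t_eff = 1/t_phys + 1/t_biol = 1/78.4 + 1/170 = 0.018637 per hour.
t_eff = 78.4 × 170 / (78.4 + 170) ≈ 53.655 hours.

53.7 hours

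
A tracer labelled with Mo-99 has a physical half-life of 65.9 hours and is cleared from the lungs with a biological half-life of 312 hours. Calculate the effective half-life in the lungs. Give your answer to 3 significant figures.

1/t_eff = 1/t_phys + 1/t_biol = 1/65.9 + 1/312 = 0.01838 per hour.
t_eff = 65.9 × 312 / (65.9 + 312) ≈ 54.408 hours.

54.4 hours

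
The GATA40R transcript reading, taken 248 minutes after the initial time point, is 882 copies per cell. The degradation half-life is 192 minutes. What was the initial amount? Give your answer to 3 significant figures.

2160 copies per cell

Number of half-lives elapsed: n = 248/192 ≈ 1.2917.
A₀ = A × 2^n = 882 × 2^1.2917 = 882 × 2.4481 ≈ 2159.2 copies per cell.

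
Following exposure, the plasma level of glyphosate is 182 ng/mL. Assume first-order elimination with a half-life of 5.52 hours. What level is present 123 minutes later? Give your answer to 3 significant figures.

Convert the elapsed time: 123 minutes = 2.05 hours.
Number of half-lives: n = 2.05/5.52 ≈ 0.37138.
Remaining = 182 × (1/2)^0.37138 = 182 × 0.77304 ≈ 140.69 ng/mL.

141 ng/mL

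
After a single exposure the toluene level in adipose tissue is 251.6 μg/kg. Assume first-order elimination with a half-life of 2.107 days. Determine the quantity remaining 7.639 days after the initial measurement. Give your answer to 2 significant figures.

Number of half-lives: n = 7.639/2.107 ≈ 3.6255.
Remaining = 251.6 × (1/2)^3.6255 = 251.6 × 0.081022 ≈ 20.385 μg/kg.

20 μg/kg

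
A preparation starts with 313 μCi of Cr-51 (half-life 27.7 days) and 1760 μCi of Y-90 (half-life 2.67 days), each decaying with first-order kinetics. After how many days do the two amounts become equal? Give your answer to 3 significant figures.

7.36 days

Set 313·(1/2)^(t/27.7) = 1760·(1/2)^(t/2.67).
Taking log₂: log₂(313/1760) = t·(1/27.7 − 1/2.67).
log₂(0.17784) = -2.4913; 1/27.7 − 1/2.67 = -0.33843.
t = -2.4913 / -0.33843 ≈ 7.3614 days.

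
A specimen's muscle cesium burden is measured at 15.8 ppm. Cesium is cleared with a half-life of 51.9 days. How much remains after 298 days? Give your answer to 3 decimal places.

0.295 ppm

Number of half-lives: n = 298/51.9 ≈ 5.7418.
Remaining = 15.8 × (1/2)^5.7418 = 15.8 × 0.018687 ≈ 0.29526 ppm.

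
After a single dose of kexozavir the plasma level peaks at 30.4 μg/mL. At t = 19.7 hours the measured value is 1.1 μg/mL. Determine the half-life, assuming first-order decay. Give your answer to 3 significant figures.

4.11 hours

A/A₀ = 1.1/30.4 ≈ 0.036184.
n = log₂(27.636) ≈ 4.7885 half-lives elapsed in 19.7 hours.
t½ = 19.7/4.7885 ≈ 4.114 hours.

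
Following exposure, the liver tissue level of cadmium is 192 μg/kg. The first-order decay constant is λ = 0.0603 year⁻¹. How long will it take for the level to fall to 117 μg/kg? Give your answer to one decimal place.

t½ = ln 2 / λ = 0.69315 / 0.0603 ≈ 11.495 years.
Fraction remaining = 117/192 ≈ 0.60938.
n = log₂(192/117) = ln(1.641)/ln 2 ≈ 0.7146 half-lives.
t = n × t½ = 0.7146 × 11.495 ≈ 8.2143 years.

8.2 years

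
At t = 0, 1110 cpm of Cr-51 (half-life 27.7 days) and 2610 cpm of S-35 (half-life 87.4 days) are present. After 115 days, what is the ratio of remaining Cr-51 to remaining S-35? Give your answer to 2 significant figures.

0.060

Cr-51: 1110 × (1/2)^(115/27.7) = 1110 × (1/2)^4.1516 ≈ 62.454 cpm.
S-35: 2610 × (1/2)^(115/87.4) = 2610 × (1/2)^1.3158 ≈ 1048.5 cpm.
Ratio ≈ 62.454 / 1048.5 ≈ 0.059568.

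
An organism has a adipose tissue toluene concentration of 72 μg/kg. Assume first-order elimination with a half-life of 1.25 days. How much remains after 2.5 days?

Elapsed time is 2 half-lives (2.5/1.25).
Each half-life halves the amount: 72 × (1/2)^2 = 72/4 = 18 μg/kg.

18 μg/kg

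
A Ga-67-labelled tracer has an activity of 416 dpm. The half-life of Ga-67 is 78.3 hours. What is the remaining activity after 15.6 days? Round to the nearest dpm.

15 dpm

Convert the elapsed time: 15.6 days = 374.4 hours.
Number of half-lives: n = 374.4/78.3 ≈ 4.7816.
Remaining = 416 × (1/2)^4.7816 = 416 × 0.036357 ≈ 15.125 dpm.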